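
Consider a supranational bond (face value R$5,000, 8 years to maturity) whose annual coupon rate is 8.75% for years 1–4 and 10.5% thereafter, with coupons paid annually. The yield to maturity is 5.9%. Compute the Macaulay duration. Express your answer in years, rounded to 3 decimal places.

6.247 years

Periodic yield y = 0.059. Discount each cash flow and weight by its year:
  t   CF        PV=CF/(1+0.059)^t    t·PV
  1       437.50       413.1256       413.1256
  2       437.50       390.1092       780.2183
  3       437.50       368.3750     1,105.1251
  4       437.50       347.8518     1,391.4071
  5       525.00       394.1663     1,970.8316
  6       525.00       372.2061     2,233.2369
  7       525.00       351.4695     2,460.2862
  8     5,525.00     3,492.7267    27,941.8134
  Σ                  6,130.0301    38,296.0441
Price P = Σ PV = 6,130.0301.
Macaulay duration = Σ(t·PV) / P = 38,296.0441 / 6,130.0301 = 6.24728 years.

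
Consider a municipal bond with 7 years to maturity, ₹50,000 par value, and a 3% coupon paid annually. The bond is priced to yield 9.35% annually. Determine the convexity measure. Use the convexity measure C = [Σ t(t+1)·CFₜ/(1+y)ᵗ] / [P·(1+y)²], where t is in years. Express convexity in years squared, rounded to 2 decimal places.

40.42

With y = 0.0935:
  t   CF        PV=CF/(1+0.0935)^t    t·PV        t(t+1)·PV
  1     1,500.00     1,371.7421     1,371.7421       2,743.4842
  2     1,500.00     1,254.4509     2,508.9019       7,526.7057
  3     1,500.00     1,147.1888     3,441.5664      13,766.2656
  4     1,500.00     1,049.0981     4,196.3925      20,981.9624
  5     1,500.00       959.3947     4,796.9736      28,781.8415
  6     1,500.00       877.3614     5,264.1685      36,849.1798
  7    51,500.00    27,547.0893   192,829.6253   1,542,637.0027
  Σ                 34,206.3255   214,409.3703   1,653,286.4419
P = 34,206.3255.
Convexity = Σ t(t+1)·PV / [P·(1+y)²] = 1,653,286.4419 / (34,206.3255 × 1.195742) = 40.42073.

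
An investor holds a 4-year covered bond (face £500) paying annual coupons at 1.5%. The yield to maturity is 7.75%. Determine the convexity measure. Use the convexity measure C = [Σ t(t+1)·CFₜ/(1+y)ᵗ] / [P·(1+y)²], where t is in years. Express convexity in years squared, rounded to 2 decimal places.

16.65

With y = 0.0775:
  t   CF        PV=CF/(1+0.0775)^t    t·PV        t(t+1)·PV
  1         7.50         6.9606         6.9606          13.9211
  2         7.50         6.4599        12.9198          38.7595
  3         7.50         5.9953        17.9858          71.9434
  4       507.50       376.5017     1,506.0068       7,530.0338
  Σ                    395.9174     1,543.8730       7,654.6578
P = 395.9174.
Convexity = Σ t(t+1)·PV / [P·(1+y)²] = 7,654.6578 / (395.9174 × 1.161006) = 16.65277.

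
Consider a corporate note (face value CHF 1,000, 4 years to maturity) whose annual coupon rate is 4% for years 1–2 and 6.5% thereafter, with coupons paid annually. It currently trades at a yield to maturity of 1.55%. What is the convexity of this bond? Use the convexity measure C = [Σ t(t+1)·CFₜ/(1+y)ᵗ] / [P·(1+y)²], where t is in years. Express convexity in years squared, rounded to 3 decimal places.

With y = 0.0155:
  t   CF        PV=CF/(1+0.0155)^t    t·PV        t(t+1)·PV
  1        40.00        39.3895        39.3895          78.7789
  2        40.00        38.7882        77.5765         232.7295
  3        65.00        62.0688       186.2065         744.8260
  4     1,065.00     1,001.4514     4,005.8058      20,029.0289
  Σ                  1,141.6980     4,308.9782      21,085.3633
P = 1,141.6980.
Convexity = Σ t(t+1)·PV / [P·(1+y)²] = 21,085.3633 / (1,141.6980 × 1.031240) = 17.90894.

17.909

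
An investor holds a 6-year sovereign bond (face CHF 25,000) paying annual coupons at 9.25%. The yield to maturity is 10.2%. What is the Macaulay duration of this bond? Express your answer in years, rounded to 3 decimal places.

4.838 years

Periodic yield y = 0.102. Discount each cash flow and weight by its year:
  t   CF        PV=CF/(1+0.102)^t    t·PV
  1     2,312.50     2,098.4574     2,098.4574
  2     2,312.50     1,904.2263     3,808.4525
  3     2,312.50     1,727.9730     5,183.9191
  4     2,312.50     1,568.0336     6,272.1344
  5     2,312.50     1,422.8980     7,114.4900
  6    27,312.50    15,250.0718    91,500.4305
  Σ                 23,971.6600   115,977.8839
Price P = Σ PV = 23,971.6600.
Macaulay duration = Σ(t·PV) / P = 115,977.8839 / 23,971.6600 = 4.83812 years.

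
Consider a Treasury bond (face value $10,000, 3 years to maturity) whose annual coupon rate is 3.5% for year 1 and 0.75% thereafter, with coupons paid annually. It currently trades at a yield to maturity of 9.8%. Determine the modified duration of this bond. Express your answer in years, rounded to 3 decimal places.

2.652 years

Periodic yield y = 0.098. First find Macaulay duration:
  t   CF        PV=CF/(1+0.098)^t    t·PV
  1       350.00       318.7614       318.7614
  2        75.00        62.2095       124.4190
  3    10,075.00     7,610.9354    22,832.8061
  Σ                  7,991.9062    23,275.9865
P = 7,991.9062; Macaulay duration = 23,275.9865 / 7,991.9062 = 2.91244 years.
Modified duration = D_Mac / (1 + y) = 2.91244 / 1.098 = 2.65250 years.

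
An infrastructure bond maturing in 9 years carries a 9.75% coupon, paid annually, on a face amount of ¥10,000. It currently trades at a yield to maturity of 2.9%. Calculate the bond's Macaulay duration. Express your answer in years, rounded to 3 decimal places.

Periodic yield y = 0.029. Discount each cash flow and weight by its year:
  t   CF        PV=CF/(1+0.029)^t    t·PV
  1       975.00       947.5219       947.5219
  2       975.00       920.8181     1,841.6363
  3       975.00       894.8670     2,684.6010
  4       975.00       869.6472     3,478.5889
  5       975.00       845.1382     4,225.6911
  6       975.00       821.3199     4,927.9196
  7       975.00       798.1729     5,587.2105
  8       975.00       775.6783     6,205.4261
  9    10,975.00     8,485.2796    76,367.5162
  Σ                 15,358.4431   106,266.1115
Price P = Σ PV = 15,358.4431.
Macaulay duration = Σ(t·PV) / P = 106,266.1115 / 15,358.4431 = 6.91907 years.

6.919 years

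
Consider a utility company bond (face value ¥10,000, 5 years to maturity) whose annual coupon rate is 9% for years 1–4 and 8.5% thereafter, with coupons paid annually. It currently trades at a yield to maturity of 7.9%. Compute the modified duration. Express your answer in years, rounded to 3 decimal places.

3.943 years

Periodic yield y = 0.079. First find Macaulay duration:
  t   CF        PV=CF/(1+0.079)^t    t·PV
  1       900.00       834.1057       834.1057
  2       900.00       773.0358     1,546.0716
  3       900.00       716.4373     2,149.3118
  4       900.00       663.9826     2,655.9306
  5    10,850.00     7,418.6096    37,093.0478
  Σ                 10,406.1710    44,278.4675
P = 10,406.1710; Macaulay duration = 44,278.4675 / 10,406.1710 = 4.25502 years.
Modified duration = D_Mac / (1 + y) = 4.25502 / 1.079 = 3.94348 years.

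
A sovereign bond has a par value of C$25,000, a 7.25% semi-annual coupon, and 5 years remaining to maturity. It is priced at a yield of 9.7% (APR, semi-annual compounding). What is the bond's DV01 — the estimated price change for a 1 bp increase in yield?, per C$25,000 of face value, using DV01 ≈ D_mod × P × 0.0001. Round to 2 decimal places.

Periodic yield y = 0.0485.
  t   CF        PV=CF/(1+0.0485)^t    t·PV
  1       906.25       864.3300       864.3300
  2       906.25       824.3491     1,648.6981
  3       906.25       786.2175     2,358.6525
  4       906.25       749.8498     2,999.3992
  5       906.25       715.1643     3,575.8217
  6       906.25       682.0833     4,092.4997
  7       906.25       650.5325     4,553.7273
  8       906.25       620.4411     4,963.5286
  9       906.25       591.7416     5,325.6745
  10   25,906.25    16,133.1884   161,331.8835
  Σ                 22,617.8975   191,714.2151
P = 22,617.8975; D_Mac = 8.47622 half-year periods = 4.23811 yrs; D_mod = 4.04207 yrs.
DV01 ≈ 4.04207 × 22,617.8975 × 0.0001 = 9.142309.

C$9.14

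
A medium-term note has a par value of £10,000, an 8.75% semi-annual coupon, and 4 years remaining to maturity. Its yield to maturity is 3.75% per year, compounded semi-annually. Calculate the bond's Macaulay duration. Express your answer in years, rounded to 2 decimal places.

3.51 years

Periodic yield y = 0.01875. Discount each cash flow and weight by its period:
  t   CF        PV=CF/(1+0.01875)^t    t·PV
  1       437.50       429.4479       429.4479
  2       437.50       421.5439       843.0878
  3       437.50       413.7854     1,241.3563
  4       437.50       406.1697     1,624.6790
  5       437.50       398.6942     1,993.4711
  6       437.50       391.3563     2,348.1378
  7       437.50       384.1534     2,689.0739
  8    10,437.50     8,996.1257    71,969.0055
  Σ                 11,841.2766    83,138.2593
Price P = Σ PV = 11,841.2766.
Macaulay duration = Σ(t·PV) / P = 83,138.2593 / 11,841.2766 = 7.02106 half-year periods.
In years: 7.02106 / 2 = 3.51053 years.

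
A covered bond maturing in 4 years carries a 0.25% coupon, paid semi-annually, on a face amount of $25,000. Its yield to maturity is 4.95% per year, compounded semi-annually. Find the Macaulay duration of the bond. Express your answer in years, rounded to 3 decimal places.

3.980 years

Periodic yield y = 0.02475. Discount each cash flow and weight by its period:
  t   CF        PV=CF/(1+0.02475)^t    t·PV
  1        31.25        30.4952        30.4952
  2        31.25        29.7587        59.5174
  3        31.25        29.0400        87.1199
  4        31.25        28.3386       113.3544
  5        31.25        27.6542       138.2708
  6        31.25        26.9862       161.9175
  7        31.25        26.3345       184.3413
  8    25,031.25    20,584.4431   164,675.5448
  Σ                 20,783.0505   165,450.5613
Price P = Σ PV = 20,783.0505.
Macaulay duration = Σ(t·PV) / P = 165,450.5613 / 20,783.0505 = 7.96084 half-year periods.
In years: 7.96084 / 2 = 3.98042 years.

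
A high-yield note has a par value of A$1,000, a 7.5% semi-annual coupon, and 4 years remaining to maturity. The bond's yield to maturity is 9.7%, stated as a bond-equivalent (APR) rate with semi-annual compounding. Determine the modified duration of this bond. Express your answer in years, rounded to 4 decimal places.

Periodic yield y = 0.0485. First find Macaulay duration:
  t   CF        PV=CF/(1+0.0485)^t    t·PV
  1        37.50        35.7654        35.7654
  2        37.50        34.1110        68.2220
  3        37.50        32.5331        97.5994
  4        37.50        31.0283       124.1131
  5        37.50        29.5930       147.9650
  6        37.50        28.2241       169.3448
  7        37.50        26.9186       188.4301
  8     1,037.50       710.2981     5,682.3845
  Σ                    928.4716     6,513.8243
P = 928.4716; Macaulay duration = 6,513.8243 / 928.4716 = 7.01564 half-year periods = 3.50782 years.
Modified duration = D_Mac / (1 + y) = 3.50782 / 1.0485 = 3.34556 years.

3.3456 years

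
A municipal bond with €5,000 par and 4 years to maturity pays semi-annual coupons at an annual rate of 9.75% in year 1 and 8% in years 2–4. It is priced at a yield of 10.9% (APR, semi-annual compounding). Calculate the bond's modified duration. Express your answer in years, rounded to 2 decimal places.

3.25 years

Periodic yield y = 0.0545. First find Macaulay duration:
  t   CF        PV=CF/(1+0.0545)^t    t·PV
  1       243.75       231.1522       231.1522
  2       243.75       219.2055       438.4110
  3       200.00       170.5651       511.6954
  4       200.00       161.7498       646.9991
  5       200.00       153.3900       766.9500
  6       200.00       145.4623       872.7739
  7       200.00       137.9443       965.6104
  8     5,200.00     3,401.1883    27,209.5061
  Σ                  4,620.6575    31,643.0981
P = 4,620.6575; Macaulay duration = 31,643.0981 / 4,620.6575 = 6.84818 half-year periods = 3.42409 years.
Modified duration = D_Mac / (1 + y) = 3.42409 / 1.0545 = 3.24712 years.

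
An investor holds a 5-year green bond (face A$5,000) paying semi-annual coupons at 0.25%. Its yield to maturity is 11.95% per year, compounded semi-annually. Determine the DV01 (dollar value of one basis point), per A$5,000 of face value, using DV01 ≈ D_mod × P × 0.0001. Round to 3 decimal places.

Periodic yield y = 0.05975.
  t   CF        PV=CF/(1+0.05975)^t    t·PV
  1         6.25         5.8976         5.8976
  2         6.25         5.5651        11.1302
  3         6.25         5.2513        15.7540
  4         6.25         4.9553        19.8210
  5         6.25         4.6759        23.3794
  6         6.25         4.4122        26.4735
  7         6.25         4.1635        29.1443
  8         6.25         3.9287        31.4299
  9         6.25         3.7072        33.3650
  10    5,006.25     2,802.0655    28,020.6549
  Σ                  2,844.6224    28,217.0498
P = 2,844.6224; D_Mac = 9.91944 half-year periods = 4.95972 yrs; D_mod = 4.68008 yrs.
DV01 ≈ 4.68008 × 2,844.6224 × 0.0001 = 1.331307.

A$1.331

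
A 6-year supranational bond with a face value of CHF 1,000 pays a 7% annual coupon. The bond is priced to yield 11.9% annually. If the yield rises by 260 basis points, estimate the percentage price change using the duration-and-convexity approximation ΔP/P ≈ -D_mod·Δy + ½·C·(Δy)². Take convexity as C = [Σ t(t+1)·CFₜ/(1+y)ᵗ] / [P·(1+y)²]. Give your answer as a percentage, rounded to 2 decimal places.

-10.69%

With y = 0.119:
  t   CF        PV=CF/(1+0.119)^t    t·PV        t(t+1)·PV
  1        70.00        62.5559        62.5559         125.1117
  2        70.00        55.9034       111.8067         335.4201
  3        70.00        49.9583       149.8749         599.4998
  4        70.00        44.6455       178.5820         892.9100
  5        70.00        39.8977       199.4884       1,196.9303
  6     1,070.00       545.0085     3,270.0509      22,890.3561
  Σ                    797.9692     3,972.3588      26,040.2280
P = 797.9692; D_Mac = 4.97809 yrs; D_mod = 4.44869 yrs; C = 26.06145.
Duration effect: -4.44869 × (+0.026) = -0.115666
Convexity effect: 0.5 × 26.06145 × (0.026)² = +0.0088088
ΔP/P ≈ -0.115666 + 0.0088088 = -0.106857 = -10.6857%.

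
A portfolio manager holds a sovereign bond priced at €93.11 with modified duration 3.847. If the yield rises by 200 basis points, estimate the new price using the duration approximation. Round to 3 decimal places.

Duration approximation: ΔP/P ≈ -D_mod · Δy = -3.847 × (+0.02) = -0.076940.
New price ≈ 93.11 × (1 - 0.076940) = 85.9461166.

€85.946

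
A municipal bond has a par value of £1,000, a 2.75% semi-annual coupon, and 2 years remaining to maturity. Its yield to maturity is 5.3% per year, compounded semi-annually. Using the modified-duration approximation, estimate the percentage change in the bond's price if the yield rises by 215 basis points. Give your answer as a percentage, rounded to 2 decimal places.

Periodic yield y = 0.0265. Modified duration first:
  t   CF        PV=CF/(1+0.0265)^t    t·PV
  1        13.75        13.3950        13.3950
  2        13.75        13.0492        26.0985
  3        13.75        12.7123        38.1370
  4     1,013.75       913.0510     3,652.2041
  Σ                    952.2076     3,729.8347
P = 952.2076; D_Mac = 3.91704 half-year periods = 1.95852 yrs; D_mod = 1.95852/(1+0.0265) = 1.90796 yrs.
ΔP/P ≈ -D_mod · Δy = -1.90796 × (+0.0215) = -0.041021 = -4.1021%.

-4.10%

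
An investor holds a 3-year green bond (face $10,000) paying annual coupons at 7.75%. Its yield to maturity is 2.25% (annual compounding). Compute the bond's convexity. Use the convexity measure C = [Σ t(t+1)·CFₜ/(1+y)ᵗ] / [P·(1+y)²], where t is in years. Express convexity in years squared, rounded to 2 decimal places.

With y = 0.0225:
  t   CF        PV=CF/(1+0.0225)^t    t·PV        t(t+1)·PV
  1       775.00       757.9462       757.9462       1,515.8924
  2       775.00       741.2677     1,482.5354       4,447.6061
  3    10,775.00    10,079.2294    30,237.6881     120,950.7525
  Σ                 11,578.4433    32,478.1697     126,914.2511
P = 11,578.4433.
Convexity = Σ t(t+1)·PV / [P·(1+y)²] = 126,914.2511 / (11,578.4433 × 1.045506) = 10.48416.

10.48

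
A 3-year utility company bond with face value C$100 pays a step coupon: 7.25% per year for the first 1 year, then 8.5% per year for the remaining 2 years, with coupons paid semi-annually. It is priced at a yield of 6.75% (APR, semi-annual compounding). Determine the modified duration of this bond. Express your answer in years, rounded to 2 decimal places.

Periodic yield y = 0.03375. First find Macaulay duration:
  t   CF        PV=CF/(1+0.03375)^t    t·PV
  1        3.625         3.5067         3.5067
  2        3.625         3.3922         6.7843
  3        4.250         3.8472        11.5415
  4        4.250         3.7216        14.8863
  5        4.250         3.6001        18.0004
  6      104.250        85.4246       512.5476
  Σ                    103.4922       567.2668
P = 103.4922; Macaulay duration = 567.2668 / 103.4922 = 5.48125 half-year periods = 2.74062 years.
Modified duration = D_Mac / (1 + y) = 2.74062 / 1.03375 = 2.65115 years.

2.65 years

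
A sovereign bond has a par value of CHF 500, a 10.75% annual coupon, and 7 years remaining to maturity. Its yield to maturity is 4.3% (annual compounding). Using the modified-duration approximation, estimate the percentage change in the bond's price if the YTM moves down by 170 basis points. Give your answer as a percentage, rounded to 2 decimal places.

Periodic yield y = 0.043. Modified duration first:
  t   CF        PV=CF/(1+0.043)^t    t·PV
  1        53.75        51.5340        51.5340
  2        53.75        49.4094        98.8189
  3        53.75        47.3724       142.1173
  4        53.75        45.4194       181.6775
  5        53.75        43.5469       217.7343
  6        53.75        41.7516       250.5093
  7       553.75       412.4047     2,886.8327
  Σ                    691.4384     3,829.2241
P = 691.4384; D_Mac = 5.53806 yrs; D_mod = 5.53806/(1+0.043) = 5.30974 yrs.
ΔP/P ≈ -D_mod · Δy = -5.30974 × (-0.017) = +0.090266 = +9.0266%.

+9.03%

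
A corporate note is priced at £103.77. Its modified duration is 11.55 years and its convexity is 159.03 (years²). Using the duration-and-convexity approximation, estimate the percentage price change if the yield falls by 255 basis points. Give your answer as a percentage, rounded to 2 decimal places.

Duration effect: -D_mod·Δy = -11.55 × (-0.0255) = +0.294525
Convexity effect: ½·C·(Δy)² = 0.5 × 159.03 × (-0.0255)² = +0.05170462875
ΔP/P ≈ +0.294525 + 0.05170462875 = +0.34622962875
= +34.622962875%.

+34.62%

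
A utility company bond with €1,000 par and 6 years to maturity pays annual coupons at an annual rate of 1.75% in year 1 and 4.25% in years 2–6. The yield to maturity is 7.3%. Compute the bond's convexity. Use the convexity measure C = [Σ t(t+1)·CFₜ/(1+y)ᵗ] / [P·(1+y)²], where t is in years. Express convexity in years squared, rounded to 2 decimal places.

With y = 0.073:
  t   CF        PV=CF/(1+0.073)^t    t·PV        t(t+1)·PV
  1        17.50        16.3094        16.3094          32.6188
  2        42.50        36.9139        73.8277         221.4832
  3        42.50        34.4025       103.2074         412.8298
  4        42.50        32.0620       128.2478         641.2392
  5        42.50        29.8807       149.4033         896.4201
  6     1,042.50       683.0897     4,098.5382      28,689.7671
  Σ                    832.6581     4,569.5339      30,894.3581
P = 832.6581.
Convexity = Σ t(t+1)·PV / [P·(1+y)²] = 30,894.3581 / (832.6581 × 1.151329) = 32.22649.

32.23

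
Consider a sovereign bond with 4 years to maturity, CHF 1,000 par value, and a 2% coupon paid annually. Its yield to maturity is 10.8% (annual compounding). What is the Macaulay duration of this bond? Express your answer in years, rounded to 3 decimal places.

3.860 years

Periodic yield y = 0.108. Discount each cash flow and weight by its year:
  t   CF        PV=CF/(1+0.108)^t    t·PV
  1        20.00        18.0505        18.0505
  2        20.00        16.2911        32.5822
  3        20.00        14.7032        44.1095
  4     1,020.00       676.7700     2,707.0802
  Σ                    725.8149     2,801.8224
Price P = Σ PV = 725.8149.
Macaulay duration = Σ(t·PV) / P = 2,801.8224 / 725.8149 = 3.86024 years.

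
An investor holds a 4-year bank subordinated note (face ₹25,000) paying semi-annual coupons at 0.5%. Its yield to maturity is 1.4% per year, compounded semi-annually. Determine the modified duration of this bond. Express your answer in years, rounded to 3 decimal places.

3.937 years

Periodic yield y = 0.007. First find Macaulay duration:
  t   CF        PV=CF/(1+0.007)^t    t·PV
  1        62.50        62.0655        62.0655
  2        62.50        61.6341       123.2682
  3        62.50        61.2057       183.6170
  4        62.50        60.7802       243.1208
  5        62.50        60.3577       301.7885
  6        62.50        59.9381       359.6288
  7        62.50        59.5215       416.6504
  8    25,062.50    23,702.1982   189,617.5857
  Σ                 24,127.7010   191,307.7248
P = 24,127.7010; Macaulay duration = 191,307.7248 / 24,127.7010 = 7.92897 half-year periods = 3.96448 years.
Modified duration = D_Mac / (1 + y) = 3.96448 / 1.007 = 3.93692 years.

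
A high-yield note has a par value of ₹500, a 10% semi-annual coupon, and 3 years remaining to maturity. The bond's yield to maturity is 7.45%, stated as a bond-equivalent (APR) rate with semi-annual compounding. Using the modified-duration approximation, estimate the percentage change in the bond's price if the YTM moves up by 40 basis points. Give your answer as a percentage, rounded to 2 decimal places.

-1.03%

Periodic yield y = 0.03725. Modified duration first:
  t   CF        PV=CF/(1+0.03725)^t    t·PV
  1        25.00        24.1022        24.1022
  2        25.00        23.2366        46.4733
  3        25.00        22.4021        67.2064
  4        25.00        21.5976        86.3905
  5        25.00        20.8220       104.1101
  6       525.00       421.5593     2,529.3556
  Σ                    533.7199     2,857.6381
P = 533.7199; D_Mac = 5.35419 half-year periods = 2.67710 yrs; D_mod = 2.67710/(1+0.03725) = 2.58095 yrs.
ΔP/P ≈ -D_mod · Δy = -2.58095 × (+0.004) = -0.010324 = -1.0324%.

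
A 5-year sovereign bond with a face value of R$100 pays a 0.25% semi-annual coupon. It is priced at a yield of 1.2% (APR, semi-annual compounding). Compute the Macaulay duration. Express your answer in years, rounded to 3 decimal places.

4.971 years

Periodic yield y = 0.006. Discount each cash flow and weight by its period:
  t   CF        PV=CF/(1+0.006)^t    t·PV
  1        0.125         0.1243         0.1243
  2        0.125         0.1235         0.2470
  3        0.125         0.1228         0.3683
  4        0.125         0.1220         0.4882
  5        0.125         0.1213         0.6066
  6        0.125         0.1206         0.7236
  7        0.125         0.1199         0.8391
  8        0.125         0.1192         0.9533
  9        0.125         0.1184         1.0660
  10     100.125        94.3111       943.1108
  Σ                     95.4031       948.5272
Price P = Σ PV = 95.4031.
Macaulay duration = Σ(t·PV) / P = 948.5272 / 95.4031 = 9.94231 half-year periods.
In years: 9.94231 / 2 = 4.97116 years.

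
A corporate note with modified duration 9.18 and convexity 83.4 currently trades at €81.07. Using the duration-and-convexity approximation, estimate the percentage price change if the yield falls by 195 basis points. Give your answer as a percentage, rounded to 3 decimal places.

+19.487%

Duration effect: -D_mod·Δy = -9.18 × (-0.0195) = +0.179010
Convexity effect: ½·C·(Δy)² = 0.5 × 83.4 × (-0.0195)² = +0.015856425
ΔP/P ≈ +0.179010 + 0.015856425 = +0.194866425
= +19.4866425%.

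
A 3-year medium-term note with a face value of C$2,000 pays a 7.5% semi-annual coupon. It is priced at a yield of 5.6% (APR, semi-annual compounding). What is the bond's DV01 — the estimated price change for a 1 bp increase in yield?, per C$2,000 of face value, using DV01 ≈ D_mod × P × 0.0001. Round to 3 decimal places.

C$0.563

Periodic yield y = 0.028.
  t   CF        PV=CF/(1+0.028)^t    t·PV
  1        75.00        72.9572        72.9572
  2        75.00        70.9700       141.9401
  3        75.00        69.0370       207.1110
  4        75.00        67.1566       268.6265
  5        75.00        65.3274       326.6372
  6     2,075.00     1,758.1641    10,548.9847
  Σ                  2,103.6124    11,566.2567
P = 2,103.6124; D_Mac = 5.49828 half-year periods = 2.74914 yrs; D_mod = 2.67426 yrs.
DV01 ≈ 2.67426 × 2,103.6124 × 0.0001 = 0.562561.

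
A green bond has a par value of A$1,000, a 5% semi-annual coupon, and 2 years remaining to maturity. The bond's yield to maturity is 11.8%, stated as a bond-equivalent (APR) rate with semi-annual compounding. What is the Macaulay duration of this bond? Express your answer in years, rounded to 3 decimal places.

1.923 years

Periodic yield y = 0.059. Discount each cash flow and weight by its period:
  t   CF        PV=CF/(1+0.059)^t    t·PV
  1        25.00        23.6072        23.6072
  2        25.00        22.2920        44.5839
  3        25.00        21.0500        63.1500
  4     1,025.00       814.9670     3,259.8680
  Σ                    881.9161     3,391.2091
Price P = Σ PV = 881.9161.
Macaulay duration = Σ(t·PV) / P = 3,391.2091 / 881.9161 = 3.84527 half-year periods.
In years: 3.84527 / 2 = 1.92264 years.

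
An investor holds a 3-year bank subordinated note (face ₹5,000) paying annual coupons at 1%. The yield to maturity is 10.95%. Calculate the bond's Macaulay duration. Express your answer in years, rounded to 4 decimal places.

Periodic yield y = 0.1095. Discount each cash flow and weight by its year:
  t   CF        PV=CF/(1+0.1095)^t    t·PV
  1        50.00        45.0653        45.0653
  2        50.00        40.6177        81.2354
  3     5,050.00     3,697.5109    11,092.5326
  Σ                  3,783.1939    11,218.8333
Price P = Σ PV = 3,783.1939.
Macaulay duration = Σ(t·PV) / P = 11,218.8333 / 3,783.1939 = 2.96544 years.

2.9654 years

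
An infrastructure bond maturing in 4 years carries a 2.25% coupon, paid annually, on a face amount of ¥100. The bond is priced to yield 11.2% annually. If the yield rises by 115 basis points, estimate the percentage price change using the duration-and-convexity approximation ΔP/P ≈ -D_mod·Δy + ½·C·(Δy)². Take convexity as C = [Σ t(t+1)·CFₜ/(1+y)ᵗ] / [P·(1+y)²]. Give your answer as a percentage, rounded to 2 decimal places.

With y = 0.112:
  t   CF        PV=CF/(1+0.112)^t    t·PV        t(t+1)·PV
  1         2.25         2.0234         2.0234           4.0468
  2         2.25         1.8196         3.6392          10.9175
  3         2.25         1.6363         4.9090          19.6358
  4       102.25        66.8720       267.4879       1,337.4396
  Σ                     72.3513       278.0594       1,372.0397
P = 72.3513; D_Mac = 3.84319 yrs; D_mod = 3.45610 yrs; C = 15.33596.
Duration effect: -3.45610 × (+0.0115) = -0.039745
Convexity effect: 0.5 × 15.33596 × (0.0115)² = +0.0010141
ΔP/P ≈ -0.039745 + 0.0010141 = -0.038731 = -3.8731%.

-3.87%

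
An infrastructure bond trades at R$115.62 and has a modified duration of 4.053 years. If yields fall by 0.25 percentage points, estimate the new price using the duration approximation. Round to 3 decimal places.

Duration approximation: ΔP/P ≈ -D_mod · Δy = -4.053 × (-0.0025) = +0.0101325.
New price ≈ 115.62 × (1 + 0.0101325) = 116.79151965.

R$116.792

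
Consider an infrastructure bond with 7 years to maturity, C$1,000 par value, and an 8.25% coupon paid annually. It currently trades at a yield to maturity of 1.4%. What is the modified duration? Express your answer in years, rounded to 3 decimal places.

5.771 years

Periodic yield y = 0.014. First find Macaulay duration:
  t   CF        PV=CF/(1+0.014)^t    t·PV
  1        82.50        81.3609        81.3609
  2        82.50        80.2376       160.4752
  3        82.50        79.1298       237.3894
  4        82.50        78.0373       312.1491
  5        82.50        76.9598       384.7992
  6        82.50        75.8973       455.3837
  7     1,082.50       982.1147     6,874.8030
  Σ                  1,453.7375     8,506.3607
P = 1,453.7375; Macaulay duration = 8,506.3607 / 1,453.7375 = 5.85137 years.
Modified duration = D_Mac / (1 + y) = 5.85137 / 1.014 = 5.77059 years.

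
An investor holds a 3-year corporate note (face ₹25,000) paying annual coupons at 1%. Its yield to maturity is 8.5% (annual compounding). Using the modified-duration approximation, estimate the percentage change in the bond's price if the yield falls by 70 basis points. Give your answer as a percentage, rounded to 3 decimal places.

+1.914%

Periodic yield y = 0.085. Modified duration first:
  t   CF        PV=CF/(1+0.085)^t    t·PV
  1       250.00       230.4147       230.4147
  2       250.00       212.3638       424.7276
  3    25,250.00    19,768.4295    59,305.2885
  Σ                 20,211.2081    59,960.4308
P = 20,211.2081; D_Mac = 2.96669 yrs; D_mod = 2.96669/(1+0.085) = 2.73428 yrs.
ΔP/P ≈ -D_mod · Δy = -2.73428 × (-0.007) = +0.019140 = +1.9140%.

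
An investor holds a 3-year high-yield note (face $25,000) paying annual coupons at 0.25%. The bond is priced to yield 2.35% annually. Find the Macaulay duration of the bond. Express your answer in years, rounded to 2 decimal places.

2.99 years

Periodic yield y = 0.0235. Discount each cash flow and weight by its year:
  t   CF        PV=CF/(1+0.0235)^t    t·PV
  1        62.50        61.0650        61.0650
  2        62.50        59.6629       119.3258
  3    25,062.50    23,375.4968    70,126.4903
  Σ                 23,496.2246    70,306.8810
Price P = Σ PV = 23,496.2246.
Macaulay duration = Σ(t·PV) / P = 70,306.8810 / 23,496.2246 = 2.99226 years.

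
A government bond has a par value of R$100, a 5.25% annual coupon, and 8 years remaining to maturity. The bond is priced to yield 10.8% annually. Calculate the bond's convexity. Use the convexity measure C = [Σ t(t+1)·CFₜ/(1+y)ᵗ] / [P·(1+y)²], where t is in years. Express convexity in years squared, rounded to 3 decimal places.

With y = 0.108:
  t   CF        PV=CF/(1+0.108)^t    t·PV        t(t+1)·PV
  1         5.25         4.7383         4.7383           9.4765
  2         5.25         4.2764         8.5528          25.6585
  3         5.25         3.8596        11.5787          46.3150
  4         5.25         3.4834        13.9335          69.6675
  5         5.25         3.1438        15.7192          94.3152
  6         5.25         2.8374        17.0244         119.1708
  7         5.25         2.5608        17.9258         143.4066
  8       105.25        46.3345       370.6756       3,336.0805
  Σ                     71.2342       460.1484       3,844.0906
P = 71.2342.
Convexity = Σ t(t+1)·PV / [P·(1+y)²] = 3,844.0906 / (71.2342 × 1.227664) = 43.95677.

43.957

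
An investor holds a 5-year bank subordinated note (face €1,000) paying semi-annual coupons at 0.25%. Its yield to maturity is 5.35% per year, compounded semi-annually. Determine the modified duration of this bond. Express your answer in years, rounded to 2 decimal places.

4.84 years

Periodic yield y = 0.02675. First find Macaulay duration:
  t   CF        PV=CF/(1+0.02675)^t    t·PV
  1         1.25         1.2174         1.2174
  2         1.25         1.1857         2.3714
  3         1.25         1.1548         3.4645
  4         1.25         1.1247         4.4989
  5         1.25         1.0954         5.4772
  6         1.25         1.0669         6.4014
  7         1.25         1.0391         7.2737
  8         1.25         1.0120         8.0962
  9         1.25         0.9857         8.8709
  10    1,001.25       768.9452     7,689.4524
  Σ                    778.8271     7,737.1241
P = 778.8271; Macaulay duration = 7,737.1241 / 778.8271 = 9.93433 half-year periods = 4.96716 years.
Modified duration = D_Mac / (1 + y) = 4.96716 / 1.02675 = 4.83775 years.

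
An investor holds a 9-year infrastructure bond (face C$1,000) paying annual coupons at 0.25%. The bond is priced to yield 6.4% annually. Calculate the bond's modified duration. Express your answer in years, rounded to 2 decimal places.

8.34 years

Periodic yield y = 0.064. First find Macaulay duration:
  t   CF        PV=CF/(1+0.064)^t    t·PV
  1         2.50         2.3496         2.3496
  2         2.50         2.2083         4.4166
  3         2.50         2.0755         6.2264
  4         2.50         1.9506         7.8025
  5         2.50         1.8333         9.1665
  6         2.50         1.7230        10.3381
  7         2.50         1.6194        11.3357
  8         2.50         1.5220        12.1758
  9     1,002.50       573.6008     5,162.4070
  Σ                    588.8824     5,226.2181
P = 588.8824; Macaulay duration = 5,226.2181 / 588.8824 = 8.87481 years.
Modified duration = D_Mac / (1 + y) = 8.87481 / 1.064 = 8.34098 years.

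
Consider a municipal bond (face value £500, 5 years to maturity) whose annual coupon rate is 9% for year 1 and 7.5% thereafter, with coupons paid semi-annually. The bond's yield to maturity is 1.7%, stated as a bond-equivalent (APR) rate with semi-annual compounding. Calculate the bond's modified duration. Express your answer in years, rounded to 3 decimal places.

4.282 years

Periodic yield y = 0.0085. First find Macaulay duration:
  t   CF        PV=CF/(1+0.0085)^t    t·PV
  1        22.50        22.3104        22.3104
  2        22.50        22.1223        44.2446
  3        18.75        18.2799        54.8397
  4        18.75        18.1258        72.5033
  5        18.75        17.9730        89.8652
  6        18.75        17.8216       106.9294
  7        18.75        17.6714       123.6995
  8        18.75        17.5224       140.1793
  9        18.75        17.3747       156.3726
  10      518.75       476.6494     4,766.4944
  Σ                    645.8510     5,577.4384
P = 645.8510; Macaulay duration = 5,577.4384 / 645.8510 = 8.63580 half-year periods = 4.31790 years.
Modified duration = D_Mac / (1 + y) = 4.31790 / 1.0085 = 4.28151 years.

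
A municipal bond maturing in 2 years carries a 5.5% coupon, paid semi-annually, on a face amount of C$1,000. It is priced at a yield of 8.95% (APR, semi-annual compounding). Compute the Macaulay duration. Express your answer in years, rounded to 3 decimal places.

Periodic yield y = 0.04475. Discount each cash flow and weight by its period:
  t   CF        PV=CF/(1+0.04475)^t    t·PV
  1        27.50        26.3221        26.3221
  2        27.50        25.1946        50.3893
  3        27.50        24.1155        72.3464
  4     1,027.50       862.4468     3,449.7872
  Σ                    938.0790     3,598.8449
Price P = Σ PV = 938.0790.
Macaulay duration = Σ(t·PV) / P = 3,598.8449 / 938.0790 = 3.83640 half-year periods.
In years: 3.83640 / 2 = 1.91820 years.

1.918 years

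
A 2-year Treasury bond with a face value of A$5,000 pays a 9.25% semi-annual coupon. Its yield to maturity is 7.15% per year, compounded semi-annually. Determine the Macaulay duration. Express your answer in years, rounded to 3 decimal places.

Periodic yield y = 0.03575. Discount each cash flow and weight by its period:
  t   CF        PV=CF/(1+0.03575)^t    t·PV
  1       231.25       223.2682       223.2682
  2       231.25       215.5618       431.1237
  3       231.25       208.1215       624.3645
  4     5,231.25     4,545.5423    18,182.1694
  Σ                  5,192.4938    19,460.9256
Price P = Σ PV = 5,192.4938.
Macaulay duration = Σ(t·PV) / P = 19,460.9256 / 5,192.4938 = 3.74790 half-year periods.
In years: 3.74790 / 2 = 1.87395 years.

1.874 years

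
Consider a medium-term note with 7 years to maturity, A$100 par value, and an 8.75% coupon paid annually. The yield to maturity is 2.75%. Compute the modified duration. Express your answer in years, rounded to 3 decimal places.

5.604 years

Periodic yield y = 0.0275. First find Macaulay duration:
  t   CF        PV=CF/(1+0.0275)^t    t·PV
  1         8.75         8.5158         8.5158
  2         8.75         8.2879        16.5758
  3         8.75         8.0661        24.1982
  4         8.75         7.8502        31.4008
  5         8.75         7.6401        38.2005
  6         8.75         7.4356        44.6137
  7       108.75        89.9407       629.5852
  Σ                    137.7364       793.0900
P = 137.7364; Macaulay duration = 793.0900 / 137.7364 = 5.75803 years.
Modified duration = D_Mac / (1 + y) = 5.75803 / 1.0275 = 5.60392 years.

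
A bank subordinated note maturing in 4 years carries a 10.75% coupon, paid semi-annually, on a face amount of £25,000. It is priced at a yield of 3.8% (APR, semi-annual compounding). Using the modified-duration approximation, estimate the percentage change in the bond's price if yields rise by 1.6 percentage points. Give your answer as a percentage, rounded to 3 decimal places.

Periodic yield y = 0.019. Modified duration first:
  t   CF        PV=CF/(1+0.019)^t    t·PV
  1     1,343.75     1,318.6948     1,318.6948
  2     1,343.75     1,294.1068     2,588.2135
  3     1,343.75     1,269.9772     3,809.9316
  4     1,343.75     1,246.2975     4,985.1902
  5     1,343.75     1,223.0594     6,115.2971
  6     1,343.75     1,200.2546     7,201.5275
  7     1,343.75     1,177.8750     8,245.1247
  8    26,343.75    22,661.2637   181,290.1095
  Σ                 31,391.5290   215,554.0890
P = 31,391.5290; D_Mac = 6.86663 half-year periods = 3.43332 yrs; D_mod = 3.43332/(1+0.019) = 3.36930 yrs.
ΔP/P ≈ -D_mod · Δy = -3.36930 × (+0.016) = -0.053909 = -5.3909%.

-5.391%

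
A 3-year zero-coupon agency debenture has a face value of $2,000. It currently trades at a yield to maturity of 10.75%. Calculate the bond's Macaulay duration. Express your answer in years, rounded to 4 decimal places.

A zero-coupon bond has a single cash flow at maturity, so its Macaulay duration equals its maturity: 3 years.

3.0000 years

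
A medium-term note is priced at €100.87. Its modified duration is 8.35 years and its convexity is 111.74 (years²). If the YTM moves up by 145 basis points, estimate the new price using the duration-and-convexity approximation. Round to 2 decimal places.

€89.84

Duration effect: -D_mod·Δy = -8.35 × (+0.0145) = -0.121075
Convexity effect: ½·C·(Δy)² = 0.5 × 111.74 × (0.0145)² = +0.0117466675
ΔP/P ≈ -0.121075 + 0.0117466675 = -0.1093283325
New price ≈ 100.87 × (1 - 0.1093283325) = 89.842051100725.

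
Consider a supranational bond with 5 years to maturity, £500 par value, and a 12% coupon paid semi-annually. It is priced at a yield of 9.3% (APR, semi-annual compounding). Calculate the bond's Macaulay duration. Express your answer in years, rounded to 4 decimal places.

3.9617 years

Periodic yield y = 0.0465. Discount each cash flow and weight by its period:
  t   CF        PV=CF/(1+0.0465)^t    t·PV
  1        30.00        28.6670        28.6670
  2        30.00        27.3932        54.7864
  3        30.00        26.1760        78.5280
  4        30.00        25.0129       100.0517
  5        30.00        23.9015       119.5075
  6        30.00        22.8395       137.0368
  7        30.00        21.8246       152.7723
  8        30.00        20.8549       166.8389
  9        30.00        19.9282       179.3538
  10      530.00       336.4213     3,364.2135
  Σ                    553.0191     4,381.7559
Price P = Σ PV = 553.0191.
Macaulay duration = Σ(t·PV) / P = 4,381.7559 / 553.0191 = 7.92334 half-year periods.
In years: 7.92334 / 2 = 3.96167 years.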